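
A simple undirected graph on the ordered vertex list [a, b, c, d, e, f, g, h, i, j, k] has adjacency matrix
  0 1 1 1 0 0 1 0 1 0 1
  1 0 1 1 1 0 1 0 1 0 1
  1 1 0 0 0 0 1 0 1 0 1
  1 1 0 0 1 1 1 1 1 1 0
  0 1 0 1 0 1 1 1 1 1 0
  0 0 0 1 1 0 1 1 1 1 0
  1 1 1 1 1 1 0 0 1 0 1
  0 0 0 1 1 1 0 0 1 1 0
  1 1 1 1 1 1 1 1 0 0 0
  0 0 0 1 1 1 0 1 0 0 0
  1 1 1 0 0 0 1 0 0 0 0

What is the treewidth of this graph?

A width-4 tree decomposition is:
Bags: B1 = {b, d, e, g, i}  B2 = {a, b, d, g, i}  B3 = {d, e, f, g, i}  B4 = {a, b, c, g, i}  B5 = {a, b, c, g, k}  B6 = {d, e, f, h, i}  B7 = {d, e, f, h, j}
Tree: B1–B2, B1–B3, B2–B4, B4–B5, B3–B6, B6–B7
Each bag holds 5 vertices, so the decomposition has width 4, which upper-bounds the treewidth. For the lower bound, the 5 vertices {d, e, f, h, j} are pairwise adjacent, and any tree decomposition puts a clique entirely inside one bag — forcing width ≥ 4. The upper and lower bounds meet at 4, so that is the treewidth.

4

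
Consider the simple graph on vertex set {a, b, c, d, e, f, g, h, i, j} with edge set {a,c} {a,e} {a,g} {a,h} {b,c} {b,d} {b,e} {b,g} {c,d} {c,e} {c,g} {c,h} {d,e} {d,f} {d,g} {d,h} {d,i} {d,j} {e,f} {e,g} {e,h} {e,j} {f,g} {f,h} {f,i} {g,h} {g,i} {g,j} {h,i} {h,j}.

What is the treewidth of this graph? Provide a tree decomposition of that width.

Each bag holds 5 vertices, so the decomposition has width 4, which upper-bounds the treewidth. For the lower bound, the 5 vertices {d, e, g, h, j} are pairwise adjacent, and any tree decomposition puts a clique entirely inside one bag — forcing width ≥ 4. Combining the bounds, tw(G) = 4.

Treewidth 4.
Bags: B1 = {c, d, e, g, h}  B2 = {d, e, g, h, j}  B3 = {d, e, f, g, h}  B4 = {a, c, e, g, h}  B5 = {b, c, d, e, g}  B6 = {d, f, g, h, i}
Tree: B1–B2, B2–B3, B1–B4, B1–B5, B3–B6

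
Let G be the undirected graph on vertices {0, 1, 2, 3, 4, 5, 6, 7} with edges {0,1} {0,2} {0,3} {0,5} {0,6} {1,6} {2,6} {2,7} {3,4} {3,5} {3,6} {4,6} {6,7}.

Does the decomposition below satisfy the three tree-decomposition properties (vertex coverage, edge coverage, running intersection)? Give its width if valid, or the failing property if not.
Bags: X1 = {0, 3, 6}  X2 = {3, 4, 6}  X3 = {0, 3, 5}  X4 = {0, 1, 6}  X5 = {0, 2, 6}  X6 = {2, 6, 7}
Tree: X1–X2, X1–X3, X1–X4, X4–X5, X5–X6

Vertex coverage: the bags together contain {0, 1, 2, 3, 4, 5, 6, 7}, the full vertex set. Edge coverage: each edge of G has both endpoints in at least one bag. Running intersection: for every vertex, the bags containing it form a connected subtree. All three properties hold, so this is a valid tree decomposition of width max|bag| − 1 = 2, and hence tw(G) ≤ 2.

Yes; width 2.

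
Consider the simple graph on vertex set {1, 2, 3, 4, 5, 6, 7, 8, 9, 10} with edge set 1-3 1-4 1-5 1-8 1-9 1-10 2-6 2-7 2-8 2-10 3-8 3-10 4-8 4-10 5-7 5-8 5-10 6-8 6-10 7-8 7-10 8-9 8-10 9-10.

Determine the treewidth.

3

A width-3 tree decomposition is:
Bags: B1 = {1, 4, 8, 10}  B2 = {1, 5, 8, 10}  B3 = {1, 8, 9, 10}  B4 = {1, 3, 8, 10}  B5 = {5, 7, 8, 10}  B6 = {2, 7, 8, 10}  B7 = {2, 6, 8, 10}
Tree: B1–B2, B2–B3, B1–B4, B2–B5, B5–B6, B6–B7
The largest bag has 4 vertices, giving width 3; this decomposition certifies tw(G) ≤ 3. Conversely, {1, 8, 9, 10} is a clique of size 4, and the vertices of any clique must share a bag in every tree decomposition; so some bag has ≥ 4 vertices and tw(G) ≥ 3. Hence tw(G) = 3 exactly.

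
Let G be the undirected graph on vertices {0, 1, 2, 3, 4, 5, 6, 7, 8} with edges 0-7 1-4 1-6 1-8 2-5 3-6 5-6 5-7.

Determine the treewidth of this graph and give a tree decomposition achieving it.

Treewidth 1.
One such decomposition:
Bags: B1 = {1, 8}  B2 = {1, 6}  B3 = {3, 6}  B4 = {5, 6}  B5 = {1, 4}  B6 = {5, 7}  B7 = {2, 5}  B8 = {0, 7}
Tree: B1–B2, B2–B3, B2–B4, B1–B5, B4–B6, B4–B7, B6–B8

The largest bag has 2 vertices, giving width 1; this decomposition certifies tw(G) ≤ 1. Any graph with an edge has treewidth ≥ 1, and G has the edge 1–8. Hence tw(G) = 1 exactly.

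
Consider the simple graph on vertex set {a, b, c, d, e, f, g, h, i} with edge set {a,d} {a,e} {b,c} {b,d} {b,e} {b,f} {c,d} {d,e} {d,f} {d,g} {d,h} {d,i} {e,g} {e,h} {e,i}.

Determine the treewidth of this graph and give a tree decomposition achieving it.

Each bag holds 3 vertices, so the decomposition has width 2, which upper-bounds the treewidth. For the lower bound, the 3 vertices {d, e, g} are pairwise adjacent, and any tree decomposition puts a clique entirely inside one bag — forcing width ≥ 2. The upper and lower bounds meet at 2, so that is the treewidth.

Treewidth 2.
One optimal decomposition is:
Bags: B1 = {d, e, h}  B2 = {b, d, e}  B3 = {a, d, e}  B4 = {d, e, i}  B5 = {b, c, d}  B6 = {d, e, g}  B7 = {b, d, f}
Tree: B1–B2, B1–B3, B2–B4, B2–B5, B1–B6, B5–B7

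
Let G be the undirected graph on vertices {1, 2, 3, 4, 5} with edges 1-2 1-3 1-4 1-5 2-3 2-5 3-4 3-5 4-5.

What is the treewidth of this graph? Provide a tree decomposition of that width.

Treewidth 3.
Bags: B1 = {1, 3, 4, 5}  B2 = {1, 2, 3, 5}
Tree: B1–B2

The largest bag has 4 vertices, giving width 3; this decomposition certifies tw(G) ≤ 3. For the lower bound, the 4 vertices {1, 2, 3, 5} are pairwise adjacent, and any tree decomposition puts a clique entirely inside one bag — forcing width ≥ 3. Hence tw(G) = 3 exactly.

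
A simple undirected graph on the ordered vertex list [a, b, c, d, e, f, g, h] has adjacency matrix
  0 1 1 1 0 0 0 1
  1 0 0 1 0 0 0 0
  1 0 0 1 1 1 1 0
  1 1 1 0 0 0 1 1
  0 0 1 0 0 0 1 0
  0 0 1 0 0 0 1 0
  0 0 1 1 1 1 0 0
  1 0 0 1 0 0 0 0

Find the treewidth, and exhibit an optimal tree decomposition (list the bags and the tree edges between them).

Every bag has size at most 3, so the width is 3 − 1 = 2 and tw(G) ≤ 2. On the other hand G contains the 3-clique {c, d, g}. A clique must lie in a single bag of any decomposition, so no decomposition can have width below 2. Therefore the treewidth is 2.

Treewidth 2.
One optimal decomposition is:
Bags: B1 = {a, c, d}  B2 = {a, b, d}  B3 = {c, d, g}  B4 = {c, e, g}  B5 = {c, f, g}  B6 = {a, d, h}
Tree: B1–B2, B1–B3, B3–B4, B3–B5, B2–B6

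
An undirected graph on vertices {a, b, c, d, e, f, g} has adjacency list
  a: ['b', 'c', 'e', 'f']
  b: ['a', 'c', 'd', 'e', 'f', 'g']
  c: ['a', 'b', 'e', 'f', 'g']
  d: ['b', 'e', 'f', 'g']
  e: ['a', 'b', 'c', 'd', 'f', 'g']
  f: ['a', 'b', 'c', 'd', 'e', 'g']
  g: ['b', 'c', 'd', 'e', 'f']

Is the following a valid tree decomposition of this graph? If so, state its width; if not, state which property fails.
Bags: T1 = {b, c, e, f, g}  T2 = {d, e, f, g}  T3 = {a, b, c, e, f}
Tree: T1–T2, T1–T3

No — edge (b,d) lies in no bag.

A tree decomposition must satisfy three properties: every vertex lies in some bag; for every edge, both endpoints lie together in some bag; and for every vertex, the bags containing it form a connected subtree. Here edge (b,d) lies in no bag, so the decomposition is invalid.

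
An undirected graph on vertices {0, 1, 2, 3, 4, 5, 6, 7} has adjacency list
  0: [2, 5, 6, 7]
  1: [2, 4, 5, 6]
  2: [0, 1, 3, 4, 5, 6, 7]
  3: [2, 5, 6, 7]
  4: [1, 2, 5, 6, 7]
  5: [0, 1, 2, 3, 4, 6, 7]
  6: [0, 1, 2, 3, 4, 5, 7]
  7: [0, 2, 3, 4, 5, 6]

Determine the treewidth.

A width-4 tree decomposition is:
Bags: B1 = {2, 4, 5, 6, 7}  B2 = {0, 2, 5, 6, 7}  B3 = {2, 3, 5, 6, 7}  B4 = {1, 2, 4, 5, 6}
Tree: B1–B2, B1–B3, B1–B4
Each bag holds 5 vertices, so the decomposition has width 4, which upper-bounds the treewidth. Conversely, {1, 2, 4, 5, 6} is a clique of size 5, and the vertices of any clique must share a bag in every tree decomposition; so some bag has ≥ 5 vertices and tw(G) ≥ 4. Therefore the treewidth is 4.

4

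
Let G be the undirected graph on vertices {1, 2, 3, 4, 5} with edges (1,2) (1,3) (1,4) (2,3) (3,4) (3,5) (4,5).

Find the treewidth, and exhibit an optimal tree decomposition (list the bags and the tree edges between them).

Treewidth 2.
One optimal decomposition is:
Bags: B1 = {1, 3, 4}  B2 = {3, 4, 5}  B3 = {1, 2, 3}
Tree: B1–B2, B1–B3

Each bag holds 3 vertices, so the decomposition has width 2, which upper-bounds the treewidth. Conversely, {1, 2, 3} is a clique of size 3, and the vertices of any clique must share a bag in every tree decomposition; so some bag has ≥ 3 vertices and tw(G) ≥ 2. Combining the bounds, tw(G) = 2.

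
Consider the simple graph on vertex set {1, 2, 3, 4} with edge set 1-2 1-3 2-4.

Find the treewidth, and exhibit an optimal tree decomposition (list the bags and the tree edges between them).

Every bag has size at most 2, so the width is 2 − 1 = 1 and tw(G) ≤ 1. Since G has at least one edge (e.g. 2–1), it is not an edgeless graph, so tw(G) ≥ 1. Hence tw(G) = 1 exactly.

Treewidth 1.
One such decomposition:
Bags: B1 = {1, 2}  B2 = {2, 4}  B3 = {1, 3}
Tree: B1–B2, B1–B3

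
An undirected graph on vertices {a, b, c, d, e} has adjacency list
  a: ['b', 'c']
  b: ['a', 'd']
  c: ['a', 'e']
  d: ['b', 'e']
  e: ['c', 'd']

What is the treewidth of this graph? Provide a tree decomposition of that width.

Every bag has size at most 3, so the width is 3 − 1 = 2 and tw(G) ≤ 2. The edges d–b–a–c–e–d form a cycle, so G is not a tree and its treewidth is at least 2. Combining the bounds, tw(G) = 2.

Treewidth 2.
One optimal decomposition is:
Bags: B1 = {a, b, d}  B2 = {a, c, d}  B3 = {c, d, e}
Tree: B1–B2, B2–B3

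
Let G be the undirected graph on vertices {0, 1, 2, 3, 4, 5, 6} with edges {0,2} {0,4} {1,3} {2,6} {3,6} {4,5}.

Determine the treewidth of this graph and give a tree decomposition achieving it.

Every bag has size at most 2, so the width is 2 − 1 = 1 and tw(G) ≤ 1. G has an edge, so its treewidth is at least 1. The upper and lower bounds meet at 1, so that is the treewidth.

Treewidth 1.
One such decomposition:
Bags: B1 = {4, 5}  B2 = {0, 4}  B3 = {0, 2}  B4 = {2, 6}  B5 = {3, 6}  B6 = {1, 3}
Tree: B1–B2, B2–B3, B3–B4, B4–B5, B5–B6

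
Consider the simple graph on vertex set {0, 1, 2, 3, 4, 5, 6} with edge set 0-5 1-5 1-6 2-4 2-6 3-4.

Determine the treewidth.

1

A width-1 tree decomposition is:
Bags: B1 = {0, 5}  B2 = {1, 5}  B3 = {1, 6}  B4 = {2, 6}  B5 = {2, 4}  B6 = {3, 4}
Tree: B1–B2, B2–B3, B3–B4, B4–B5, B5–B6
The largest bag has 2 vertices, giving width 1; this decomposition certifies tw(G) ≤ 1. G has an edge, so its treewidth is at least 1. Hence tw(G) = 1 exactly.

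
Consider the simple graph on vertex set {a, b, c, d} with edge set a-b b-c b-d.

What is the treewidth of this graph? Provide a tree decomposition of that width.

The largest bag has 2 vertices, giving width 1; this decomposition certifies tw(G) ≤ 1. Any graph with an edge has treewidth ≥ 1, and G has the edge d–b. Therefore the treewidth is 1.

Treewidth 1.
One such decomposition:
Bags: B1 = {b, d}  B2 = {b, c}  B3 = {a, b}
Tree: B1–B2, B2–B3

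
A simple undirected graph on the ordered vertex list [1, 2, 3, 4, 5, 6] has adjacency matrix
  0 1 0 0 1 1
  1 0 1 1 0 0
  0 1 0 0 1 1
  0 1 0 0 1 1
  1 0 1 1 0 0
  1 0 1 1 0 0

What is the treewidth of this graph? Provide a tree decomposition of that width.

Treewidth 3.
One such decomposition:
Bags: B1 = {2, 3, 5, 6}  B2 = {2, 4, 5, 6}  B3 = {1, 2, 5, 6}
Tree: B1–B2, B2–B3

Every bag has size at most 4, so the width is 4 − 1 = 3 and tw(G) ≤ 3. For the lower bound: the 4 vertex sets {3,5}, {4,6}, {2}, {1} are disjoint, each induces a connected subgraph, and every pair is joined by at least one edge of G. Contracting each set to a single vertex therefore yields K_{4} as a minor, and since treewidth is minor-monotone, tw(G) ≥ tw(K_{4}) = 3. The upper and lower bounds meet at 3, so that is the treewidth.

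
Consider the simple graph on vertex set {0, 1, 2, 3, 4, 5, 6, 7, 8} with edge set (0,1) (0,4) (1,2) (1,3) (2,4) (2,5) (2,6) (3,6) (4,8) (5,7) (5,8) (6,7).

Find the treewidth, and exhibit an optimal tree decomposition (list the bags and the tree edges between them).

Treewidth 3.
One optimal decomposition is:
Bags: B1 = {0, 4, 5, 8}  B2 = {0, 2, 4, 5}  B3 = {0, 1, 2, 5}  B4 = {1, 2, 5, 7}  B5 = {1, 2, 6, 7}  B6 = {1, 3, 6, 7}
Tree: B1–B2, B2–B3, B3–B4, B4–B5, B5–B6

The largest bag has 4 vertices, giving width 3; this decomposition certifies tw(G) ≤ 3. For the lower bound: the 4 vertex sets {0,4,8}, {5}, {2}, {1,3,6,7} are disjoint, each induces a connected subgraph, and every pair is joined by at least one edge of G. Contracting each set to a single vertex therefore yields K_{4} as a minor, and since treewidth is minor-monotone, tw(G) ≥ tw(K_{4}) = 3. Hence tw(G) = 3 exactly.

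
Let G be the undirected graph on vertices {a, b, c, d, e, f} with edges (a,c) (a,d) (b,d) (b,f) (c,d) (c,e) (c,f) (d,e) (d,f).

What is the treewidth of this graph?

2

A width-2 tree decomposition is:
Bags: B1 = {a, c, d}  B2 = {c, d, f}  B3 = {b, d, f}  B4 = {c, d, e}
Tree: B1–B2, B2–B3, B2–B4
Every bag has size at most 3, so the width is 3 − 1 = 2 and tw(G) ≤ 2. For the lower bound, the 3 vertices {c, d, e} are pairwise adjacent, and any tree decomposition puts a clique entirely inside one bag — forcing width ≥ 2. Hence tw(G) = 2 exactly.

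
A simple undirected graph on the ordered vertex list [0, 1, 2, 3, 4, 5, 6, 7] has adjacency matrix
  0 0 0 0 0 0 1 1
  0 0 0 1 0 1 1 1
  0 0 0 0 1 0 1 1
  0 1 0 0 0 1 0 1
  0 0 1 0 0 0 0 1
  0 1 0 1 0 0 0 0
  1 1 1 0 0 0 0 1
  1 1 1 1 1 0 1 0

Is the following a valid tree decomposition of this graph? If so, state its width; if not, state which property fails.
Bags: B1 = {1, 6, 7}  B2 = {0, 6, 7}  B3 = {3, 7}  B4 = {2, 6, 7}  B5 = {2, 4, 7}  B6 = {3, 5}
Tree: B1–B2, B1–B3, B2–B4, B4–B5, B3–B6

No — edge (1,3) lies in no bag.

A tree decomposition must satisfy three properties: every vertex lies in some bag; for every edge, both endpoints lie together in some bag; and for every vertex, the bags containing it form a connected subtree. Here edge (1,3) lies in no bag, so the decomposition is invalid.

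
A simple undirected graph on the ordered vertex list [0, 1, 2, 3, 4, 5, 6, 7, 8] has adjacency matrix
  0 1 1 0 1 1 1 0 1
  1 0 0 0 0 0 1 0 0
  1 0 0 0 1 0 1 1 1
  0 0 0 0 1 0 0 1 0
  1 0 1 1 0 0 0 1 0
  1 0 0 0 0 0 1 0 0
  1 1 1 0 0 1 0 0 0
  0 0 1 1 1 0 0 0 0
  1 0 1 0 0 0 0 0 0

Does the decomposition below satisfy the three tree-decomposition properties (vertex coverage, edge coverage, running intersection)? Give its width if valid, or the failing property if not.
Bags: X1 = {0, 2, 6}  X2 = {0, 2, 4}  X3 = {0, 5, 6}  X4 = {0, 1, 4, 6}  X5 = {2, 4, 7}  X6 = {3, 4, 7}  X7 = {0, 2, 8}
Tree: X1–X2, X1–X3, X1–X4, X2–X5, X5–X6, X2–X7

A tree decomposition must satisfy three properties: every vertex lies in some bag; for every edge, both endpoints lie together in some bag; and for every vertex, the bags containing it form a connected subtree. Here bags containing vertex 4 are not connected in the tree, so the decomposition is invalid.

No — bags containing vertex 4 are not connected in the tree.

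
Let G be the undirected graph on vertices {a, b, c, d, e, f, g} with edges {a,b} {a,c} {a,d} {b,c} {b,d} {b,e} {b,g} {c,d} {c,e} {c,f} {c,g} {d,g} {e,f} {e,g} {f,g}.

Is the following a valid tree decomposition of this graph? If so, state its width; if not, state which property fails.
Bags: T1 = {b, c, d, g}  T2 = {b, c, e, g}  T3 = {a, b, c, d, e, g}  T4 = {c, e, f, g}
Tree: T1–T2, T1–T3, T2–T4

A tree decomposition must satisfy three properties: every vertex lies in some bag; for every edge, both endpoints lie together in some bag; and for every vertex, the bags containing it form a connected subtree. Here bags containing vertex e are not connected in the tree, so the decomposition is invalid.

No — bags containing vertex e are not connected in the tree.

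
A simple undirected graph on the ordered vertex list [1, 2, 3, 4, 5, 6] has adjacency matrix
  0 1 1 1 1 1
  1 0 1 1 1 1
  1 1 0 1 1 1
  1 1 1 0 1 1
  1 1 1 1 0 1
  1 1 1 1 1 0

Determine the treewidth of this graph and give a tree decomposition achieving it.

Treewidth 5.
Bags: B1 = {1, 2, 3, 4, 5, 6}
Tree: (single bag)

With just one bag of size 6, the width is 6 − 1 = 5, so tw(G) ≤ 5. For the lower bound, the 6 vertices {1, 2, 3, 4, 5, 6} are pairwise adjacent, and any tree decomposition puts a clique entirely inside one bag — forcing width ≥ 5. Hence tw(G) = 5 exactly.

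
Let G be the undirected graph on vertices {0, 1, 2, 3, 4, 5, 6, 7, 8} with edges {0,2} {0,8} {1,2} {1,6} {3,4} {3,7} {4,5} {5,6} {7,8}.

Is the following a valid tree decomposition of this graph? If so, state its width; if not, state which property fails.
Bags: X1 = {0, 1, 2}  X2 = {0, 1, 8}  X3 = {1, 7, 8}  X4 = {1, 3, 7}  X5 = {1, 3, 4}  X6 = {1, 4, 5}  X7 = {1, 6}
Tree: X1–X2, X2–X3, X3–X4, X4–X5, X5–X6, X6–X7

A tree decomposition must satisfy three properties: every vertex lies in some bag; for every edge, both endpoints lie together in some bag; and for every vertex, the bags containing it form a connected subtree. Here edge (5,6) lies in no bag, so the decomposition is invalid.

No — edge (5,6) lies in no bag.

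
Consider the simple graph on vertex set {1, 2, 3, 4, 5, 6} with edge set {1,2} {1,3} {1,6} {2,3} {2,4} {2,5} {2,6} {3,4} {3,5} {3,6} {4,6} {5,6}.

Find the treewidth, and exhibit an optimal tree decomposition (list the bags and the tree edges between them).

Each bag holds 4 vertices, so the decomposition has width 3, which upper-bounds the treewidth. Conversely, {1, 2, 3, 6} is a clique of size 4, and the vertices of any clique must share a bag in every tree decomposition; so some bag has ≥ 4 vertices and tw(G) ≥ 3. Therefore the treewidth is 3.

Treewidth 3.
Bags: B1 = {1, 2, 3, 6}  B2 = {2, 3, 5, 6}  B3 = {2, 3, 4, 6}
Tree: B1–B2, B1–B3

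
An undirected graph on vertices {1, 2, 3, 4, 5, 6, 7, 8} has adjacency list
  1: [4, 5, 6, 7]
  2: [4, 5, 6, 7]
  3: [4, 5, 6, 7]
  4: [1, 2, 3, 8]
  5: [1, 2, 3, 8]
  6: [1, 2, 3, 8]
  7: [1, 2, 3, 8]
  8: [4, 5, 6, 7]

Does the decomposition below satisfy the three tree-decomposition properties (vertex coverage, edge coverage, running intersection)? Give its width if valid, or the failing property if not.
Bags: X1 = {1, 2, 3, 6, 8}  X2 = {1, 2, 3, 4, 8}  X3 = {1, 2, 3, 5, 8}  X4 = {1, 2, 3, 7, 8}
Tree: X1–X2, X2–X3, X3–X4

Yes; width 4.

Every vertex of G appears in some bag (union = {1, 2, 3, 4, 5, 6, 7, 8}); every edge is covered by a bag; and for each vertex v the set of bags containing v is connected in the bag tree. The decomposition is therefore valid. The largest bag has 5 vertices, so the width is 4.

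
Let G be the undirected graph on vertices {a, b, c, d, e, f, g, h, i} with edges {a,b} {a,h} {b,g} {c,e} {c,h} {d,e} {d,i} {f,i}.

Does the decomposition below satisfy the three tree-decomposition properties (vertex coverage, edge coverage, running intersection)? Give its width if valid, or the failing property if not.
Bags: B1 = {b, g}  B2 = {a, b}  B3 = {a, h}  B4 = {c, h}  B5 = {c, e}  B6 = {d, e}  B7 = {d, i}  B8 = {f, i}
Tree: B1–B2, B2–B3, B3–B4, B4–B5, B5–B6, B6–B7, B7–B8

Checking the three conditions: (i) the bags cover all of {a, b, c, d, e, f, g, h, i}; (ii) for each edge, some bag contains both endpoints; (iii) the bags containing any fixed vertex form a subtree. All hold, so the decomposition is valid with width 2 − 1 = 1.

Yes; width 1.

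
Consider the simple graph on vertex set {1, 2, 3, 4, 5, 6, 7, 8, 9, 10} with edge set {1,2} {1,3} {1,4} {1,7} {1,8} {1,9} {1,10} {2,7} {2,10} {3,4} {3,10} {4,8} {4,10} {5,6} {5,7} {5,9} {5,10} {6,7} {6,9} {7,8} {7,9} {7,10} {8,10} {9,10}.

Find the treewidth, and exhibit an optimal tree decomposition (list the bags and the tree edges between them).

The largest bag has 4 vertices, giving width 3; this decomposition certifies tw(G) ≤ 3. On the other hand G contains the 4-clique {1, 3, 4, 10}. A clique must lie in a single bag of any decomposition, so no decomposition can have width below 3. Therefore the treewidth is 3.

Treewidth 3.
One such decomposition:
Bags: B1 = {1, 7, 8, 10}  B2 = {1, 7, 9, 10}  B3 = {5, 7, 9, 10}  B4 = {1, 4, 8, 10}  B5 = {1, 2, 7, 10}  B6 = {5, 6, 7, 9}  B7 = {1, 3, 4, 10}
Tree: B1–B2, B2–B3, B1–B4, B1–B5, B3–B6, B4–B7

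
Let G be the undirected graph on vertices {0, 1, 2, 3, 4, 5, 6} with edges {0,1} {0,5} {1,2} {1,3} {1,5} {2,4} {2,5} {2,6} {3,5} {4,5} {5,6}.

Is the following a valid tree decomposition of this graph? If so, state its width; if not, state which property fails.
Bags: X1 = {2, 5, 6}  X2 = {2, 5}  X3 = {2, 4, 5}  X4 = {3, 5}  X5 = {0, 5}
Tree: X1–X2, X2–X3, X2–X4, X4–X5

A tree decomposition must satisfy three properties: every vertex lies in some bag; for every edge, both endpoints lie together in some bag; and for every vertex, the bags containing it form a connected subtree. Here vertex 1 appears in no bag, so the decomposition is invalid.

No — vertex 1 appears in no bag.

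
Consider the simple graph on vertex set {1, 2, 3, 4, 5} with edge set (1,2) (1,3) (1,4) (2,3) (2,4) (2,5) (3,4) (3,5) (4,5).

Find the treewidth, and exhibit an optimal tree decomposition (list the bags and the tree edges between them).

Treewidth 3.
Bags: B1 = {1, 2, 3, 4}  B2 = {2, 3, 4, 5}
Tree: B1–B2

Every bag has size at most 4, so the width is 4 − 1 = 3 and tw(G) ≤ 3. For the lower bound, the 4 vertices {1, 2, 3, 4} are pairwise adjacent, and any tree decomposition puts a clique entirely inside one bag — forcing width ≥ 3. The upper and lower bounds meet at 3, so that is the treewidth.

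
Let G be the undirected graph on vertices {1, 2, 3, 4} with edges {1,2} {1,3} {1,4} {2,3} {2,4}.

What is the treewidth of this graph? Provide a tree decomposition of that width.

The largest bag has 3 vertices, giving width 2; this decomposition certifies tw(G) ≤ 2. For the lower bound, the 3 vertices {1, 2, 3} are pairwise adjacent, and any tree decomposition puts a clique entirely inside one bag — forcing width ≥ 2. Therefore the treewidth is 2.

Treewidth 2.
One such decomposition:
Bags: B1 = {1, 2, 3}  B2 = {1, 2, 4}
Tree: B1–B2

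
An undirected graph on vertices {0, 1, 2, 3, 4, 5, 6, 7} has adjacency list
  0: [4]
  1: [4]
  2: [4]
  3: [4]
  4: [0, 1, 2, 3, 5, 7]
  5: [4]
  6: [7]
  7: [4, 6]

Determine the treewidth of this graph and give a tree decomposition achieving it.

Every bag has size at most 2, so the width is 2 − 1 = 1 and tw(G) ≤ 1. Since G has at least one edge (e.g. 7–6), it is not an edgeless graph, so tw(G) ≥ 1. The upper and lower bounds meet at 1, so that is the treewidth.

Treewidth 1.
One optimal decomposition is:
Bags: B1 = {6, 7}  B2 = {4, 7}  B3 = {2, 4}  B4 = {0, 4}  B5 = {1, 4}  B6 = {4, 5}  B7 = {3, 4}
Tree: B1–B2, B2–B3, B3–B4, B3–B5, B3–B6, B4–B7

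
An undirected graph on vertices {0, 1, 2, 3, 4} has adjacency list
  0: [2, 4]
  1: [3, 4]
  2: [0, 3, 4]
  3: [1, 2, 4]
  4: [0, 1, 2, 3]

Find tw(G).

2

A width-2 tree decomposition is:
Bags: B1 = {1, 3, 4}  B2 = {2, 3, 4}  B3 = {0, 2, 4}
Tree: B1–B2, B2–B3
The largest bag has 3 vertices, giving width 2; this decomposition certifies tw(G) ≤ 2. Conversely, {1, 3, 4} is a clique of size 3, and the vertices of any clique must share a bag in every tree decomposition; so some bag has ≥ 3 vertices and tw(G) ≥ 2. Hence tw(G) = 2 exactly.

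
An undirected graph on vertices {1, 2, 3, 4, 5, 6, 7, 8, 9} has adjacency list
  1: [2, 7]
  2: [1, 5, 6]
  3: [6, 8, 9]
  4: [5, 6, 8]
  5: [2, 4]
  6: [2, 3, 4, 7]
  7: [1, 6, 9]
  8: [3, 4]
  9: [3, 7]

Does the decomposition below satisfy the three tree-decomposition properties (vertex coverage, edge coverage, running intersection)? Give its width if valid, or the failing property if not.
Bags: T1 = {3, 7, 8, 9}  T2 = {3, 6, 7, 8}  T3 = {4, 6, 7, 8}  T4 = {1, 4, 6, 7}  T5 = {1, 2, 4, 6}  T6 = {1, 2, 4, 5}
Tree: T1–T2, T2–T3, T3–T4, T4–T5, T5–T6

Yes; width 3.

Every vertex of G appears in some bag (union = {1, 2, 3, 4, 5, 6, 7, 8, 9}); every edge is covered by a bag; and for each vertex v the set of bags containing v is connected in the bag tree. The decomposition is therefore valid. The largest bag has 4 vertices, so the width is 3.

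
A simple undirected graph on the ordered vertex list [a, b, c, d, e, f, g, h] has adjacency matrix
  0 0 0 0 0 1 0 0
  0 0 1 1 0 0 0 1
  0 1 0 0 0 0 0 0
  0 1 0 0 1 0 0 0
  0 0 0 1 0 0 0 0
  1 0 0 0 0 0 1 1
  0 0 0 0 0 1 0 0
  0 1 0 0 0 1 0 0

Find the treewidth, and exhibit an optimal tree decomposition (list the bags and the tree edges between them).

Treewidth 1.
Bags: B1 = {d, e}  B2 = {b, d}  B3 = {b, h}  B4 = {f, h}  B5 = {b, c}  B6 = {f, g}  B7 = {a, f}
Tree: B1–B2, B2–B3, B3–B4, B2–B5, B4–B6, B4–B7

The largest bag has 2 vertices, giving width 1; this decomposition certifies tw(G) ≤ 1. Any graph with an edge has treewidth ≥ 1, and G has the edge e–d. The upper and lower bounds meet at 1, so that is the treewidth.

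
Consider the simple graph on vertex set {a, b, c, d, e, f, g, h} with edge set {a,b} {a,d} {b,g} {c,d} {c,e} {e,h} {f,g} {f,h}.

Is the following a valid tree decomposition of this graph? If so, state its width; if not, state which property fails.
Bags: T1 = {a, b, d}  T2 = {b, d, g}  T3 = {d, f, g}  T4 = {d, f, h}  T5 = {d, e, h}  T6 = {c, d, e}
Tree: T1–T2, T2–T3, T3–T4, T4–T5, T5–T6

Every vertex of G appears in some bag (union = {a, b, c, d, e, f, g, h}); every edge is covered by a bag; and for each vertex v the set of bags containing v is connected in the bag tree. The decomposition is therefore valid. The largest bag has 3 vertices, so the width is 2.

Yes; width 2.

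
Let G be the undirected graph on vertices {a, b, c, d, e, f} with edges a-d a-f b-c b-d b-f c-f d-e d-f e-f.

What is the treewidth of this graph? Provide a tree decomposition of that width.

The largest bag has 3 vertices, giving width 2; this decomposition certifies tw(G) ≤ 2. For the lower bound, the 3 vertices {d, e, f} are pairwise adjacent, and any tree decomposition puts a clique entirely inside one bag — forcing width ≥ 2. Therefore the treewidth is 2.

Treewidth 2.
One such decomposition:
Bags: B1 = {d, e, f}  B2 = {b, d, f}  B3 = {a, d, f}  B4 = {b, c, f}
Tree: B1–B2, B1–B3, B2–B4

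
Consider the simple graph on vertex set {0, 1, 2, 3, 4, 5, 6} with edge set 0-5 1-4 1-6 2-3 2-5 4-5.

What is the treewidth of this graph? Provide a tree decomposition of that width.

Each bag holds 2 vertices, so the decomposition has width 1, which upper-bounds the treewidth. Since G has at least one edge (e.g. 5–4), it is not an edgeless graph, so tw(G) ≥ 1. Combining the bounds, tw(G) = 1.

Treewidth 1.
One such decomposition:
Bags: B1 = {4, 5}  B2 = {2, 5}  B3 = {1, 4}  B4 = {0, 5}  B5 = {2, 3}  B6 = {1, 6}
Tree: B1–B2, B1–B3, B2–B4, B2–B5, B3–B6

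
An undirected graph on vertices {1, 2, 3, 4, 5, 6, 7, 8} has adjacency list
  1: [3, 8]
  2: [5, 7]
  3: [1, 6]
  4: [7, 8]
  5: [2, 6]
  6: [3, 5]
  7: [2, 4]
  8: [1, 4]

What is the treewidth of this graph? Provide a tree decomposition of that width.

Treewidth 2.
One optimal decomposition is:
Bags: B1 = {1, 3, 6}  B2 = {1, 5, 6}  B3 = {1, 2, 5}  B4 = {1, 2, 7}  B5 = {1, 4, 7}  B6 = {1, 4, 8}
Tree: B1–B2, B2–B3, B3–B4, B4–B5, B5–B6

Each bag holds 3 vertices, so the decomposition has width 2, which upper-bounds the treewidth. For the lower bound, G contains the cycle 1–3–6–5–2–7–4–8–1, so G is not a forest; only forests have treewidth ≤ 1, hence tw(G) ≥ 2. Hence tw(G) = 2 exactly.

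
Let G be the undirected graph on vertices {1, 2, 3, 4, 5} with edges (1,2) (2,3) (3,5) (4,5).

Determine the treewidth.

1

A width-1 tree decomposition is:
Bags: B1 = {4, 5}  B2 = {3, 5}  B3 = {2, 3}  B4 = {1, 2}
Tree: B1–B2, B2–B3, B3–B4
The largest bag has 2 vertices, giving width 1; this decomposition certifies tw(G) ≤ 1. G has an edge, so its treewidth is at least 1. Combining the bounds, tw(G) = 1.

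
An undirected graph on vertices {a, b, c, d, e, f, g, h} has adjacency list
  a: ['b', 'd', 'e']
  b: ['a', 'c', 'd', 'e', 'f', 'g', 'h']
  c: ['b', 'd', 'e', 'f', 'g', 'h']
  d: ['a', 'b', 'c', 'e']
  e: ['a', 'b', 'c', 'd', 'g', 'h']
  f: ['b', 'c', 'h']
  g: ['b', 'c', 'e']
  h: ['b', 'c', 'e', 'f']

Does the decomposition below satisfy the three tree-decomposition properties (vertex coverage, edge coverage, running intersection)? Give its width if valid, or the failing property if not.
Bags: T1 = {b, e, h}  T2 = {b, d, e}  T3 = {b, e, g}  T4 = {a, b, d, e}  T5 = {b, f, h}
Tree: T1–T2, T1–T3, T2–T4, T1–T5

A tree decomposition must satisfy three properties: every vertex lies in some bag; for every edge, both endpoints lie together in some bag; and for every vertex, the bags containing it form a connected subtree. Here vertex c appears in no bag, so the decomposition is invalid.

No — vertex c appears in no bag.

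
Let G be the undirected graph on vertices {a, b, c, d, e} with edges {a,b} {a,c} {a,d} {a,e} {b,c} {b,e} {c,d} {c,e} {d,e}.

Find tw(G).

A width-3 tree decomposition is:
Bags: B1 = {a, c, d, e}  B2 = {a, b, c, e}
Tree: B1–B2
Every bag has size at most 4, so the width is 4 − 1 = 3 and tw(G) ≤ 3. Conversely, {a, c, d, e} is a clique of size 4, and the vertices of any clique must share a bag in every tree decomposition; so some bag has ≥ 4 vertices and tw(G) ≥ 3. Hence tw(G) = 3 exactly.

3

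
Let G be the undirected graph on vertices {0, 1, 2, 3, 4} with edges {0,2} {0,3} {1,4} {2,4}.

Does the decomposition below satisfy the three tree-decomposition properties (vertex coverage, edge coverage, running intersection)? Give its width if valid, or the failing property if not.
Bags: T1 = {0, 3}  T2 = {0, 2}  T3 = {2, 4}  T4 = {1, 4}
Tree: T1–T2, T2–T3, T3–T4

Yes; width 1.

Vertex coverage: the bags together contain {0, 1, 2, 3, 4}, the full vertex set. Edge coverage: each edge of G has both endpoints in at least one bag. Running intersection: for every vertex, the bags containing it form a connected subtree. All three properties hold, so this is a valid tree decomposition of width max|bag| − 1 = 1, and hence tw(G) ≤ 1.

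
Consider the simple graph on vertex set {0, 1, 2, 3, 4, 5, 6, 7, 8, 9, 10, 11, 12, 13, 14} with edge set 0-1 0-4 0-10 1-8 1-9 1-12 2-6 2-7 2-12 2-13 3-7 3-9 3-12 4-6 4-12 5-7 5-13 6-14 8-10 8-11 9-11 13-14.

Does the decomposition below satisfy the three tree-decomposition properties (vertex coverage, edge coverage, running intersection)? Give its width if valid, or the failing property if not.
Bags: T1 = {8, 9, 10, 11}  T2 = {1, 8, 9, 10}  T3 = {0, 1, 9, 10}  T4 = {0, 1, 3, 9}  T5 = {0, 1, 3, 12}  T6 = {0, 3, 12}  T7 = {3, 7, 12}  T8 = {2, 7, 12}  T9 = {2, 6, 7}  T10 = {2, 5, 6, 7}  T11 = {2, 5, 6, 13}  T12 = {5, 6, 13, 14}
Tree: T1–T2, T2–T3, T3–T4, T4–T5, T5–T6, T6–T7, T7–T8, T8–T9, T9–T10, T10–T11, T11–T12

A tree decomposition must satisfy three properties: every vertex lies in some bag; for every edge, both endpoints lie together in some bag; and for every vertex, the bags containing it form a connected subtree. Here vertex 4 appears in no bag, so the decomposition is invalid.

No — vertex 4 appears in no bag.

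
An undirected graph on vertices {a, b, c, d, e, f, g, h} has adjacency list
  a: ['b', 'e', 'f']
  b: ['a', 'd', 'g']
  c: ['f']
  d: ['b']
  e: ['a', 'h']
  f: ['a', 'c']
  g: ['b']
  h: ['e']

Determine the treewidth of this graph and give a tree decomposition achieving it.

The largest bag has 2 vertices, giving width 1; this decomposition certifies tw(G) ≤ 1. G has an edge, so its treewidth is at least 1. Therefore the treewidth is 1.

Treewidth 1.
Bags: B1 = {a, f}  B2 = {a, b}  B3 = {b, g}  B4 = {a, e}  B5 = {b, d}  B6 = {c, f}  B7 = {e, h}
Tree: B1–B2, B2–B3, B1–B4, B3–B5, B1–B6, B4–B7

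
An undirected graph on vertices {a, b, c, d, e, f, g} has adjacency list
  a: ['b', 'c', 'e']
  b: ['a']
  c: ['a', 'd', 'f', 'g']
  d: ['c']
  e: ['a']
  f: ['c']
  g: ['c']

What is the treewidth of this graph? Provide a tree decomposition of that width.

Treewidth 1.
One optimal decomposition is:
Bags: B1 = {c, f}  B2 = {a, c}  B3 = {c, g}  B4 = {c, d}  B5 = {a, e}  B6 = {a, b}
Tree: B1–B2, B2–B3, B3–B4, B2–B5, B5–B6

Every bag has size at most 2, so the width is 2 − 1 = 1 and tw(G) ≤ 1. G has an edge, so its treewidth is at least 1. Therefore the treewidth is 1.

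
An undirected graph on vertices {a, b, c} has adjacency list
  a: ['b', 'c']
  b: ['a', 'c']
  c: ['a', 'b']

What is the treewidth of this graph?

2

A width-2 tree decomposition is:
Bags: B1 = {a, b, c}
Tree: (single bag)
A single bag containing all 3 vertices is trivially a valid decomposition of width 2. For the lower bound, the 3 vertices {a, b, c} are pairwise adjacent, and any tree decomposition puts a clique entirely inside one bag — forcing width ≥ 2. Hence tw(G) = 2 exactly.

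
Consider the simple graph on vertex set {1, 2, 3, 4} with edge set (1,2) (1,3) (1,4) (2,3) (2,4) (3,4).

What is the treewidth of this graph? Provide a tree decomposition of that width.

Treewidth 3.
One optimal decomposition is:
Bags: B1 = {1, 2, 3, 4}
Tree: (single bag)

A single bag containing all 4 vertices is trivially a valid decomposition of width 3. Conversely, {1, 2, 3, 4} is a clique of size 4, and the vertices of any clique must share a bag in every tree decomposition; so some bag has ≥ 4 vertices and tw(G) ≥ 3. Hence tw(G) = 3 exactly.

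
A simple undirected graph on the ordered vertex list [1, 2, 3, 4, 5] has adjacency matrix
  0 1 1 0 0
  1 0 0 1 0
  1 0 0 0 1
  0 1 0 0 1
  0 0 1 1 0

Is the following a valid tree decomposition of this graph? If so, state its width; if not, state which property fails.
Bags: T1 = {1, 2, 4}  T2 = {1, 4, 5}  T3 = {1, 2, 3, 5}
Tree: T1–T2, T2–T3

A tree decomposition must satisfy three properties: every vertex lies in some bag; for every edge, both endpoints lie together in some bag; and for every vertex, the bags containing it form a connected subtree. Here bags containing vertex 2 are not connected in the tree, so the decomposition is invalid.

No — bags containing vertex 2 are not connected in the tree.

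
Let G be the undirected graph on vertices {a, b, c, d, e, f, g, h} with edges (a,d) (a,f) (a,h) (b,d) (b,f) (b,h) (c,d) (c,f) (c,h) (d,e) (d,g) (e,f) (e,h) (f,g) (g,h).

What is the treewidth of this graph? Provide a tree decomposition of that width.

Treewidth 3.
One such decomposition:
Bags: B1 = {a, d, f, h}  B2 = {d, f, g, h}  B3 = {c, d, f, h}  B4 = {d, e, f, h}  B5 = {b, d, f, h}
Tree: B1–B2, B2–B3, B3–B4, B4–B5

Each bag holds 4 vertices, so the decomposition has width 3, which upper-bounds the treewidth. For the lower bound: the 4 vertex sets {a,d}, {f,g}, {h}, {c} are disjoint, each induces a connected subgraph, and every pair is joined by at least one edge of G. Contracting each set to a single vertex therefore yields K_{4} as a minor, and since treewidth is minor-monotone, tw(G) ≥ tw(K_{4}) = 3. Combining the bounds, tw(G) = 3.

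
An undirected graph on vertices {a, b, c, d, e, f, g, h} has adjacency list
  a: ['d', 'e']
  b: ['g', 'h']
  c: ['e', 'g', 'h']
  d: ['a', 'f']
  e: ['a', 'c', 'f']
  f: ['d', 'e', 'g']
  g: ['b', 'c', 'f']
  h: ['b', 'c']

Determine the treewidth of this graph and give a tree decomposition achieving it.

The largest bag has 3 vertices, giving width 2; this decomposition certifies tw(G) ≤ 2. The edges h–b–g–c–h form a cycle, so G is not a tree and its treewidth is at least 2. Therefore the treewidth is 2.

Treewidth 2.
Bags: B1 = {b, c, h}  B2 = {b, c, g}  B3 = {c, e, g}  B4 = {e, f, g}  B5 = {a, e, f}  B6 = {a, d, f}
Tree: B1–B2, B2–B3, B3–B4, B4–B5, B5–B6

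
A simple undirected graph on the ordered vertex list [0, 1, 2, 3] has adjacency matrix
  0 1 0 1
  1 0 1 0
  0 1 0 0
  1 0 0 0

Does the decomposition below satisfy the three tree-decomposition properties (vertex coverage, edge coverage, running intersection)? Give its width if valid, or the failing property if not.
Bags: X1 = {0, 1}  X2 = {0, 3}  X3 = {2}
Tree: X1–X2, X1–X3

A tree decomposition must satisfy three properties: every vertex lies in some bag; for every edge, both endpoints lie together in some bag; and for every vertex, the bags containing it form a connected subtree. Here edge (1,2) lies in no bag, so the decomposition is invalid.

No — edge (1,2) lies in no bag.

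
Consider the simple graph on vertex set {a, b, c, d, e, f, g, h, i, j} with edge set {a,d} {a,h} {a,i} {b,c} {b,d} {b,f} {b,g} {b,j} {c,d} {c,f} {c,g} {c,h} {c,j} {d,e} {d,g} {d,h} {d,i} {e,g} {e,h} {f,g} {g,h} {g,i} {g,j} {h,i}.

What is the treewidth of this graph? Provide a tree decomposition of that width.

Every bag has size at most 4, so the width is 4 − 1 = 3 and tw(G) ≤ 3. For the lower bound, the 4 vertices {d, e, g, h} are pairwise adjacent, and any tree decomposition puts a clique entirely inside one bag — forcing width ≥ 3. Combining the bounds, tw(G) = 3.

Treewidth 3.
Bags: B1 = {d, g, h, i}  B2 = {c, d, g, h}  B3 = {d, e, g, h}  B4 = {b, c, d, g}  B5 = {a, d, h, i}  B6 = {b, c, g, j}  B7 = {b, c, f, g}
Tree: B1–B2, B2–B3, B2–B4, B1–B5, B4–B6, B6–B7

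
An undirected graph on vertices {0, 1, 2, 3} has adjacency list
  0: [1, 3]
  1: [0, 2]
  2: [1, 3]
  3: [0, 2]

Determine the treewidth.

2

A width-2 tree decomposition is:
Bags: B1 = {1, 2, 3}  B2 = {0, 1, 3}
Tree: B1–B2
Every bag has size at most 3, so the width is 3 − 1 = 2 and tw(G) ≤ 2. For the lower bound, G contains the cycle 1–2–3–0–1, so G is not a forest; only forests have treewidth ≤ 1, hence tw(G) ≥ 2. Therefore the treewidth is 2.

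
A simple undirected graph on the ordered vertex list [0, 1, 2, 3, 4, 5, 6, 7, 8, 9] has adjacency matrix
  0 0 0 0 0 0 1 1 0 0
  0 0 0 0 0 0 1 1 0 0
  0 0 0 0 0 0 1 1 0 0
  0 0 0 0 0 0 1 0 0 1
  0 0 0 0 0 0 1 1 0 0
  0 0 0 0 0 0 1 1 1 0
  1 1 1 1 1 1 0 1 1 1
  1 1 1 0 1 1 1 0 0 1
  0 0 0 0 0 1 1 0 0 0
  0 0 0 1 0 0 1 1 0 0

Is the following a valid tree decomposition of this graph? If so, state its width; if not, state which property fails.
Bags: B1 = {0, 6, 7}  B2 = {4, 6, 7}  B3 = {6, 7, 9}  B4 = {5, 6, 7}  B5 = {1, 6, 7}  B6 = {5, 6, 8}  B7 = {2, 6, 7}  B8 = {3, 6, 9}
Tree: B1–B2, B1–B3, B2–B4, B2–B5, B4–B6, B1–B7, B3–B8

Vertex coverage: the bags together contain {0, 1, 2, 3, 4, 5, 6, 7, 8, 9}, the full vertex set. Edge coverage: each edge of G has both endpoints in at least one bag. Running intersection: for every vertex, the bags containing it form a connected subtree. All three properties hold, so this is a valid tree decomposition of width max|bag| − 1 = 2, and hence tw(G) ≤ 2.

Yes; width 2.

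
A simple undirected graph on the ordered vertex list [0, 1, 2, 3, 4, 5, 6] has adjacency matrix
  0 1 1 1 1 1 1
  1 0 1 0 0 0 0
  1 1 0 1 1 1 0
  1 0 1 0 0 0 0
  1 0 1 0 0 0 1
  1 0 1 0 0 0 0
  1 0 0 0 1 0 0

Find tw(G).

2

A width-2 tree decomposition is:
Bags: B1 = {0, 2, 4}  B2 = {0, 4, 6}  B3 = {0, 1, 2}  B4 = {0, 2, 5}  B5 = {0, 2, 3}
Tree: B1–B2, B1–B3, B1–B4, B3–B5
Each bag holds 3 vertices, so the decomposition has width 2, which upper-bounds the treewidth. For the lower bound, the 3 vertices {0, 1, 2} are pairwise adjacent, and any tree decomposition puts a clique entirely inside one bag — forcing width ≥ 2. The upper and lower bounds meet at 2, so that is the treewidth.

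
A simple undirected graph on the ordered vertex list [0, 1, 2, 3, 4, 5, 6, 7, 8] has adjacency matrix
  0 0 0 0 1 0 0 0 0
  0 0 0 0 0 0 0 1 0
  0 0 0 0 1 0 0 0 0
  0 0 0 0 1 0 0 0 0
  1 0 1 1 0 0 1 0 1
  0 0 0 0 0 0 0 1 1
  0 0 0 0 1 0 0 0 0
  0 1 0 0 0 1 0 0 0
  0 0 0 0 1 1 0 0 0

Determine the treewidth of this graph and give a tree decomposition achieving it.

The largest bag has 2 vertices, giving width 1; this decomposition certifies tw(G) ≤ 1. G has an edge, so its treewidth is at least 1. The upper and lower bounds meet at 1, so that is the treewidth.

Treewidth 1.
One such decomposition:
Bags: B1 = {4, 8}  B2 = {5, 8}  B3 = {3, 4}  B4 = {4, 6}  B5 = {2, 4}  B6 = {0, 4}  B7 = {5, 7}  B8 = {1, 7}
Tree: B1–B2, B1–B3, B3–B4, B4–B5, B5–B6, B2–B7, B7–B8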